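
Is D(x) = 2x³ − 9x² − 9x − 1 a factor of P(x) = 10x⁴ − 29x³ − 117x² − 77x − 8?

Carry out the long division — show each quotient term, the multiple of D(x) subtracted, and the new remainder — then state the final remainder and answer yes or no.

Step 1: lead(10x⁴ − 29x³ − 117x² − 77x − 8) ÷ lead(D) = 10x⁴ ÷ 2x³ = 5x. Subtract (5x)·D = 10x⁴ − 45x³ − 45x² − 5x. Remainder: 16x³ − 72x² − 72x − 8.
Step 2: lead(16x³ − 72x² − 72x − 8) ÷ lead(D) = 16x³ ÷ 2x³ = 8. Subtract (8)·D = 16x³ − 72x² − 72x − 8. Remainder: 0.

R(x) = 0, so D(x) is a factor of P(x). yes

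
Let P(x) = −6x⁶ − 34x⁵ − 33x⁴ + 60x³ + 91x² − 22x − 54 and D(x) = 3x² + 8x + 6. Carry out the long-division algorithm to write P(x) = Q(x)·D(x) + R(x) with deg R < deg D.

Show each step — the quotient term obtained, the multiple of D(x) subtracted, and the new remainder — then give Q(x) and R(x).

Q(x) = −2x⁴ − 6x³ + 9x² + 8x − 9; R(x) = 2x

Step 1: lead(−6x⁶ − 34x⁵ − 33x⁴ + 60x³ + 91x² − 22x − 54) ÷ lead(D) = −6x⁶ ÷ 3x² = −2x⁴. Subtract (−2x⁴)·D = −6x⁶ − 16x⁵ − 12x⁴. Remainder: −18x⁵ − 21x⁴ + 60x³ + 91x² − 22x − 54.
Step 2: lead(−18x⁵ − 21x⁴ + 60x³ + 91x² − 22x − 54) ÷ lead(D) = −18x⁵ ÷ 3x² = −6x³. Subtract (−6x³)·D = −18x⁵ − 48x⁴ − 36x³. Remainder: 27x⁴ + 96x³ + 91x² − 22x − 54.
Step 3: lead(27x⁴ + 96x³ + 91x² − 22x − 54) ÷ lead(D) = 27x⁴ ÷ 3x² = 9x². Subtract (9x²)·D = 27x⁴ + 72x³ + 54x². Remainder: 24x³ + 37x² − 22x − 54.
Step 4: lead(24x³ + 37x² − 22x − 54) ÷ lead(D) = 24x³ ÷ 3x² = 8x. Subtract (8x)·D = 24x³ + 64x² + 48x. Remainder: −27x² − 70x − 54.
Step 5: lead(−27x² − 70x − 54) ÷ lead(D) = −27x² ÷ 3x² = −9. Subtract (−9)·D = −27x² − 72x − 54. Remainder: 2x.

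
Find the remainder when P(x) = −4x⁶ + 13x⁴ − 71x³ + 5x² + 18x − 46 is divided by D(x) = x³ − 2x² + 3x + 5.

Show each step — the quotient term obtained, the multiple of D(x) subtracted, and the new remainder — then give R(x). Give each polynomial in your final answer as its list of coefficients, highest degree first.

Step 1: lead(−4x⁶ + 13x⁴ − 71x³ + 5x² + 18x − 46) ÷ lead(D) = −4x⁶ ÷ x³ = −4x³. Subtract (−4x³)·D = −4x⁶ + 8x⁵ − 12x⁴ − 20x³. Remainder: −8x⁵ + 25x⁴ − 51x³ + 5x² + 18x − 46.
Step 2: lead(−8x⁵ + 25x⁴ − 51x³ + 5x² + 18x − 46) ÷ lead(D) = −8x⁵ ÷ x³ = −8x². Subtract (−8x²)·D = −8x⁵ + 16x⁴ − 24x³ − 40x². Remainder: 9x⁴ − 27x³ + 45x² + 18x − 46.
Step 3: lead(9x⁴ − 27x³ + 45x² + 18x − 46) ÷ lead(D) = 9x⁴ ÷ x³ = 9x. Subtract (9x)·D = 9x⁴ − 18x³ + 27x² + 45x. Remainder: −9x³ + 18x² − 27x − 46.
Step 4: lead(−9x³ + 18x² − 27x − 46) ÷ lead(D) = −9x³ ÷ x³ = −9. Subtract (−9)·D = −9x³ + 18x² − 27x − 45. Remainder: −1.

R = [-1]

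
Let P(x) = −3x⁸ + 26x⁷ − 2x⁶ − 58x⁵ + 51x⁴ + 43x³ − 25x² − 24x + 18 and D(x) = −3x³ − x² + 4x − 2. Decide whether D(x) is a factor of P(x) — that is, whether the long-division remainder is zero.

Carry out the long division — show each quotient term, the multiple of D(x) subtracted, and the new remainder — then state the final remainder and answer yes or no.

R(x) = 0, so D(x) is a factor of P(x). yes

Step 1: lead(−3x⁸ + 26x⁷ − 2x⁶ − 58x⁵ + 51x⁴ + 43x³ − 25x² − 24x + 18) ÷ lead(D) = −3x⁸ ÷ −3x³ = x⁵. Subtract (x⁵)·D = −3x⁸ − x⁷ + 4x⁶ − 2x⁵. Remainder: 27x⁷ − 6x⁶ − 56x⁵ + 51x⁴ + 43x³ − 25x² − 24x + 18.
Step 2: lead(27x⁷ − 6x⁶ − 56x⁵ + 51x⁴ + 43x³ − 25x² − 24x + 18) ÷ lead(D) = 27x⁷ ÷ −3x³ = −9x⁴. Subtract (−9x⁴)·D = 27x⁷ + 9x⁶ − 36x⁵ + 18x⁴. Remainder: −15x⁶ − 20x⁵ + 33x⁴ + 43x³ − 25x² − 24x + 18.
Step 3: lead(−15x⁶ − 20x⁵ + 33x⁴ + 43x³ − 25x² − 24x + 18) ÷ lead(D) = −15x⁶ ÷ −3x³ = 5x³. Subtract (5x³)·D = −15x⁶ − 5x⁵ + 20x⁴ − 10x³. Remainder: −15x⁵ + 13x⁴ + 53x³ − 25x² − 24x + 18.
Step 4: lead(−15x⁵ + 13x⁴ + 53x³ − 25x² − 24x + 18) ÷ lead(D) = −15x⁵ ÷ −3x³ = 5x². Subtract (5x²)·D = −15x⁵ − 5x⁴ + 20x³ − 10x². Remainder: 18x⁴ + 33x³ − 15x² − 24x + 18.
Step 5: lead(18x⁴ + 33x³ − 15x² − 24x + 18) ÷ lead(D) = 18x⁴ ÷ −3x³ = −6x. Subtract (−6x)·D = 18x⁴ + 6x³ − 24x² + 12x. Remainder: 27x³ + 9x² − 36x + 18.
Step 6: lead(27x³ + 9x² − 36x + 18) ÷ lead(D) = 27x³ ÷ −3x³ = −9. Subtract (−9)·D = 27x³ + 9x² − 36x + 18. Remainder: 0.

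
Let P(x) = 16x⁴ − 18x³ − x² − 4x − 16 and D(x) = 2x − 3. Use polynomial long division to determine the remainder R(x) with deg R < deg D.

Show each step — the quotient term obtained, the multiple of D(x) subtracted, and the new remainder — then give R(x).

Step 1: lead(16x⁴ − 18x³ − x² − 4x − 16) ÷ lead(D) = 16x⁴ ÷ 2x = 8x³. Subtract (8x³)·D = 16x⁴ − 24x³. Remainder: 6x³ − x² − 4x − 16.
Step 2: lead(6x³ − x² − 4x − 16) ÷ lead(D) = 6x³ ÷ 2x = 3x². Subtract (3x²)·D = 6x³ − 9x². Remainder: 8x² − 4x − 16.
Step 3: lead(8x² − 4x − 16) ÷ lead(D) = 8x² ÷ 2x = 4x. Subtract (4x)·D = 8x² − 12x. Remainder: 8x − 16.
Step 4: lead(8x − 16) ÷ lead(D) = 8x ÷ 2x = 4. Subtract (4)·D = 8x − 12. Remainder: −4.

R(x) = −4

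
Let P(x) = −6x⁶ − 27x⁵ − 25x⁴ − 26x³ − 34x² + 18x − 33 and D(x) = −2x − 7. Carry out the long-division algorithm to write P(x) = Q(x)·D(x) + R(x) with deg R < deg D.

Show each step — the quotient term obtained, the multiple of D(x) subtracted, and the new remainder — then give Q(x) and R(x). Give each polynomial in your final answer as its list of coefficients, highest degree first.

Q = [3, 3, 2, 6, -4, 5]; R = [2]

Step 1: lead(−6x⁶ − 27x⁵ − 25x⁴ − 26x³ − 34x² + 18x − 33) ÷ lead(D) = −6x⁶ ÷ −2x = 3x⁵. Subtract (3x⁵)·D = −6x⁶ − 21x⁵. Remainder: −6x⁵ − 25x⁴ − 26x³ − 34x² + 18x − 33.
Step 2: lead(−6x⁵ − 25x⁴ − 26x³ − 34x² + 18x − 33) ÷ lead(D) = −6x⁵ ÷ −2x = 3x⁴. Subtract (3x⁴)·D = −6x⁵ − 21x⁴. Remainder: −4x⁴ − 26x³ − 34x² + 18x − 33.
Step 3: lead(−4x⁴ − 26x³ − 34x² + 18x − 33) ÷ lead(D) = −4x⁴ ÷ −2x = 2x³. Subtract (2x³)·D = −4x⁴ − 14x³. Remainder: −12x³ − 34x² + 18x − 33.
Step 4: lead(−12x³ − 34x² + 18x − 33) ÷ lead(D) = −12x³ ÷ −2x = 6x². Subtract (6x²)·D = −12x³ − 42x². Remainder: 8x² + 18x − 33.
Step 5: lead(8x² + 18x − 33) ÷ lead(D) = 8x² ÷ −2x = −4x. Subtract (−4x)·D = 8x² + 28x. Remainder: −10x − 33.
Step 6: lead(−10x − 33) ÷ lead(D) = −10x ÷ −2x = 5. Subtract (5)·D = −10x − 35. Remainder: 2.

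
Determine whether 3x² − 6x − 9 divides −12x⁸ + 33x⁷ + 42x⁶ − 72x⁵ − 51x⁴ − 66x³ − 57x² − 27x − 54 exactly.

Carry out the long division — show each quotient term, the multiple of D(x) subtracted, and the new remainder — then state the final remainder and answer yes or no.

Step 1: lead(−12x⁸ + 33x⁷ + 42x⁶ − 72x⁵ − 51x⁴ − 66x³ − 57x² − 27x − 54) ÷ lead(D) = −12x⁸ ÷ 3x² = −4x⁶. Subtract (−4x⁶)·D = −12x⁸ + 24x⁷ + 36x⁶. Remainder: 9x⁷ + 6x⁶ − 72x⁵ − 51x⁴ − 66x³ − 57x² − 27x − 54.
Step 2: lead(9x⁷ + 6x⁶ − 72x⁵ − 51x⁴ − 66x³ − 57x² − 27x − 54) ÷ lead(D) = 9x⁷ ÷ 3x² = 3x⁵. Subtract (3x⁵)·D = 9x⁷ − 18x⁶ − 27x⁵. Remainder: 24x⁶ − 45x⁵ − 51x⁴ − 66x³ − 57x² − 27x − 54.
Step 3: lead(24x⁶ − 45x⁵ − 51x⁴ − 66x³ − 57x² − 27x − 54) ÷ lead(D) = 24x⁶ ÷ 3x² = 8x⁴. Subtract (8x⁴)·D = 24x⁶ − 48x⁵ − 72x⁴. Remainder: 3x⁵ + 21x⁴ − 66x³ − 57x² − 27x − 54.
Step 4: lead(3x⁵ + 21x⁴ − 66x³ − 57x² − 27x − 54) ÷ lead(D) = 3x⁵ ÷ 3x² = x³. Subtract (x³)·D = 3x⁵ − 6x⁴ − 9x³. Remainder: 27x⁴ − 57x³ − 57x² − 27x − 54.
Step 5: lead(27x⁴ − 57x³ − 57x² − 27x − 54) ÷ lead(D) = 27x⁴ ÷ 3x² = 9x². Subtract (9x²)·D = 27x⁴ − 54x³ − 81x². Remainder: −3x³ + 24x² − 27x − 54.
Step 6: lead(−3x³ + 24x² − 27x − 54) ÷ lead(D) = −3x³ ÷ 3x² = −x. Subtract (−x)·D = −3x³ + 6x² + 9x. Remainder: 18x² − 36x − 54.
Step 7: lead(18x² − 36x − 54) ÷ lead(D) = 18x² ÷ 3x² = 6. Subtract (6)·D = 18x² − 36x − 54. Remainder: 0.

R(x) = 0, so D(x) is a factor of P(x). yes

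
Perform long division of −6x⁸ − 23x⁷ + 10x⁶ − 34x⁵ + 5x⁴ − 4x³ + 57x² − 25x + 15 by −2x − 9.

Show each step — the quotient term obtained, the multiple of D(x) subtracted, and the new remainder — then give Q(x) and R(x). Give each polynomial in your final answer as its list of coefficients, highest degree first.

Q = [3, -2, 4, -1, 2, -7, 3, -1]; R = [6]

Step 1: lead(−6x⁸ − 23x⁷ + 10x⁶ − 34x⁵ + 5x⁴ − 4x³ + 57x² − 25x + 15) ÷ lead(D) = −6x⁸ ÷ −2x = 3x⁷. Subtract (3x⁷)·D = −6x⁸ − 27x⁷. Remainder: 4x⁷ + 10x⁶ − 34x⁵ + 5x⁴ − 4x³ + 57x² − 25x + 15.
Step 2: lead(4x⁷ + 10x⁶ − 34x⁵ + 5x⁴ − 4x³ + 57x² − 25x + 15) ÷ lead(D) = 4x⁷ ÷ −2x = −2x⁶. Subtract (−2x⁶)·D = 4x⁷ + 18x⁶. Remainder: −8x⁶ − 34x⁵ + 5x⁴ − 4x³ + 57x² − 25x + 15.
Step 3: lead(−8x⁶ − 34x⁵ + 5x⁴ − 4x³ + 57x² − 25x + 15) ÷ lead(D) = −8x⁶ ÷ −2x = 4x⁵. Subtract (4x⁵)·D = −8x⁶ − 36x⁵. Remainder: 2x⁵ + 5x⁴ − 4x³ + 57x² − 25x + 15.
Step 4: lead(2x⁵ + 5x⁴ − 4x³ + 57x² − 25x + 15) ÷ lead(D) = 2x⁵ ÷ −2x = −x⁴. Subtract (−x⁴)·D = 2x⁵ + 9x⁴. Remainder: −4x⁴ − 4x³ + 57x² − 25x + 15.
Step 5: lead(−4x⁴ − 4x³ + 57x² − 25x + 15) ÷ lead(D) = −4x⁴ ÷ −2x = 2x³. Subtract (2x³)·D = −4x⁴ − 18x³. Remainder: 14x³ + 57x² − 25x + 15.
Step 6: lead(14x³ + 57x² − 25x + 15) ÷ lead(D) = 14x³ ÷ −2x = −7x². Subtract (−7x²)·D = 14x³ + 63x². Remainder: −6x² − 25x + 15.
Step 7: lead(−6x² − 25x + 15) ÷ lead(D) = −6x² ÷ −2x = 3x. Subtract (3x)·D = −6x² − 27x. Remainder: 2x + 15.
Step 8: lead(2x + 15) ÷ lead(D) = 2x ÷ −2x = −1. Subtract (−1)·D = 2x + 9. Remainder: 6.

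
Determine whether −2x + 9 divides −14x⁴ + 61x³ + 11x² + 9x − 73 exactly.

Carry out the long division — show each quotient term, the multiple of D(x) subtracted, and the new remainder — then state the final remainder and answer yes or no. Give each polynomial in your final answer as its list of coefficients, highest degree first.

Step 1: lead(−14x⁴ + 61x³ + 11x² + 9x − 73) ÷ lead(D) = −14x⁴ ÷ −2x = 7x³. Subtract (7x³)·D = −14x⁴ + 63x³. Remainder: −2x³ + 11x² + 9x − 73.
Step 2: lead(−2x³ + 11x² + 9x − 73) ÷ lead(D) = −2x³ ÷ −2x = x². Subtract (x²)·D = −2x³ + 9x². Remainder: 2x² + 9x − 73.
Step 3: lead(2x² + 9x − 73) ÷ lead(D) = 2x² ÷ −2x = −x. Subtract (−x)·D = 2x² − 9x. Remainder: 18x − 73.
Step 4: lead(18x − 73) ÷ lead(D) = 18x ÷ −2x = −9. Subtract (−9)·D = 18x − 81. Remainder: 8.

R = [8], so D(x) is not a factor of P(x). no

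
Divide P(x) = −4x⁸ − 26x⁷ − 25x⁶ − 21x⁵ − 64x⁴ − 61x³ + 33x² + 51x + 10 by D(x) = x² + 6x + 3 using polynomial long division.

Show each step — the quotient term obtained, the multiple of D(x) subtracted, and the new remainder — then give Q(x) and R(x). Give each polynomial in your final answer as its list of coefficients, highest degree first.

Step 1: lead(−4x⁸ − 26x⁷ − 25x⁶ − 21x⁵ − 64x⁴ − 61x³ + 33x² + 51x + 10) ÷ lead(D) = −4x⁸ ÷ x² = −4x⁶. Subtract (−4x⁶)·D = −4x⁸ − 24x⁷ − 12x⁶. Remainder: −2x⁷ − 13x⁶ − 21x⁵ − 64x⁴ − 61x³ + 33x² + 51x + 10.
Step 2: lead(−2x⁷ − 13x⁶ − 21x⁵ − 64x⁴ − 61x³ + 33x² + 51x + 10) ÷ lead(D) = −2x⁷ ÷ x² = −2x⁵. Subtract (−2x⁵)·D = −2x⁷ − 12x⁶ − 6x⁵. Remainder: −x⁶ − 15x⁵ − 64x⁴ − 61x³ + 33x² + 51x + 10.
Step 3: lead(−x⁶ − 15x⁵ − 64x⁴ − 61x³ + 33x² + 51x + 10) ÷ lead(D) = −x⁶ ÷ x² = −x⁴. Subtract (−x⁴)·D = −x⁶ − 6x⁵ − 3x⁴. Remainder: −9x⁵ − 61x⁴ − 61x³ + 33x² + 51x + 10.
Step 4: lead(−9x⁵ − 61x⁴ − 61x³ + 33x² + 51x + 10) ÷ lead(D) = −9x⁵ ÷ x² = −9x³. Subtract (−9x³)·D = −9x⁵ − 54x⁴ − 27x³. Remainder: −7x⁴ − 34x³ + 33x² + 51x + 10.
Step 5: lead(−7x⁴ − 34x³ + 33x² + 51x + 10) ÷ lead(D) = −7x⁴ ÷ x² = −7x². Subtract (−7x²)·D = −7x⁴ − 42x³ − 21x². Remainder: 8x³ + 54x² + 51x + 10.
Step 6: lead(8x³ + 54x² + 51x + 10) ÷ lead(D) = 8x³ ÷ x² = 8x. Subtract (8x)·D = 8x³ + 48x² + 24x. Remainder: 6x² + 27x + 10.
Step 7: lead(6x² + 27x + 10) ÷ lead(D) = 6x² ÷ x² = 6. Subtract (6)·D = 6x² + 36x + 18. Remainder: −9x − 8.

Q = [-4, -2, -1, -9, -7, 8, 6]; R = [-9, -8]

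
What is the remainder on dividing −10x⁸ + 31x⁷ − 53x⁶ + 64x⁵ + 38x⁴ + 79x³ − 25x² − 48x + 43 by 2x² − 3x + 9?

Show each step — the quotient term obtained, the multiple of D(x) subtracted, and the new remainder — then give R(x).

R(x) = 7

Step 1: lead(−10x⁸ + 31x⁷ − 53x⁶ + 64x⁵ + 38x⁴ + 79x³ − 25x² − 48x + 43) ÷ lead(D) = −10x⁸ ÷ 2x² = −5x⁶. Subtract (−5x⁶)·D = −10x⁸ + 15x⁷ − 45x⁶. Remainder: 16x⁷ − 8x⁶ + 64x⁵ + 38x⁴ + 79x³ − 25x² − 48x + 43.
Step 2: lead(16x⁷ − 8x⁶ + 64x⁵ + 38x⁴ + 79x³ − 25x² − 48x + 43) ÷ lead(D) = 16x⁷ ÷ 2x² = 8x⁵. Subtract (8x⁵)·D = 16x⁷ − 24x⁶ + 72x⁵. Remainder: 16x⁶ − 8x⁵ + 38x⁴ + 79x³ − 25x² − 48x + 43.
Step 3: lead(16x⁶ − 8x⁵ + 38x⁴ + 79x³ − 25x² − 48x + 43) ÷ lead(D) = 16x⁶ ÷ 2x² = 8x⁴. Subtract (8x⁴)·D = 16x⁶ − 24x⁵ + 72x⁴. Remainder: 16x⁵ − 34x⁴ + 79x³ − 25x² − 48x + 43.
Step 4: lead(16x⁵ − 34x⁴ + 79x³ − 25x² − 48x + 43) ÷ lead(D) = 16x⁵ ÷ 2x² = 8x³. Subtract (8x³)·D = 16x⁵ − 24x⁴ + 72x³. Remainder: −10x⁴ + 7x³ − 25x² − 48x + 43.
Step 5: lead(−10x⁴ + 7x³ − 25x² − 48x + 43) ÷ lead(D) = −10x⁴ ÷ 2x² = −5x². Subtract (−5x²)·D = −10x⁴ + 15x³ − 45x². Remainder: −8x³ + 20x² − 48x + 43.
Step 6: lead(−8x³ + 20x² − 48x + 43) ÷ lead(D) = −8x³ ÷ 2x² = −4x. Subtract (−4x)·D = −8x³ + 12x² − 36x. Remainder: 8x² − 12x + 43.
Step 7: lead(8x² − 12x + 43) ÷ lead(D) = 8x² ÷ 2x² = 4. Subtract (4)·D = 8x² − 12x + 36. Remainder: 7.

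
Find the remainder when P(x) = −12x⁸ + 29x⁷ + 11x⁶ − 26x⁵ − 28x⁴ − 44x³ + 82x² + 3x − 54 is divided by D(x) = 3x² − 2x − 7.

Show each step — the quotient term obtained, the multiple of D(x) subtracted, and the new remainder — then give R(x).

R(x) = 9

Step 1: lead(−12x⁸ + 29x⁷ + 11x⁶ − 26x⁵ − 28x⁴ − 44x³ + 82x² + 3x − 54) ÷ lead(D) = −12x⁸ ÷ 3x² = −4x⁶. Subtract (−4x⁶)·D = −12x⁸ + 8x⁷ + 28x⁶. Remainder: 21x⁷ − 17x⁶ − 26x⁵ − 28x⁴ − 44x³ + 82x² + 3x − 54.
Step 2: lead(21x⁷ − 17x⁶ − 26x⁵ − 28x⁴ − 44x³ + 82x² + 3x − 54) ÷ lead(D) = 21x⁷ ÷ 3x² = 7x⁵. Subtract (7x⁵)·D = 21x⁷ − 14x⁶ − 49x⁵. Remainder: −3x⁶ + 23x⁵ − 28x⁴ − 44x³ + 82x² + 3x − 54.
Step 3: lead(−3x⁶ + 23x⁵ − 28x⁴ − 44x³ + 82x² + 3x − 54) ÷ lead(D) = −3x⁶ ÷ 3x² = −x⁴. Subtract (−x⁴)·D = −3x⁶ + 2x⁵ + 7x⁴. Remainder: 21x⁵ − 35x⁴ − 44x³ + 82x² + 3x − 54.
Step 4: lead(21x⁵ − 35x⁴ − 44x³ + 82x² + 3x − 54) ÷ lead(D) = 21x⁵ ÷ 3x² = 7x³. Subtract (7x³)·D = 21x⁵ − 14x⁴ − 49x³. Remainder: −21x⁴ + 5x³ + 82x² + 3x − 54.
Step 5: lead(−21x⁴ + 5x³ + 82x² + 3x − 54) ÷ lead(D) = −21x⁴ ÷ 3x² = −7x². Subtract (−7x²)·D = −21x⁴ + 14x³ + 49x². Remainder: −9x³ + 33x² + 3x − 54.
Step 6: lead(−9x³ + 33x² + 3x − 54) ÷ lead(D) = −9x³ ÷ 3x² = −3x. Subtract (−3x)·D = −9x³ + 6x² + 21x. Remainder: 27x² − 18x − 54.
Step 7: lead(27x² − 18x − 54) ÷ lead(D) = 27x² ÷ 3x² = 9. Subtract (9)·D = 27x² − 18x − 63. Remainder: 9.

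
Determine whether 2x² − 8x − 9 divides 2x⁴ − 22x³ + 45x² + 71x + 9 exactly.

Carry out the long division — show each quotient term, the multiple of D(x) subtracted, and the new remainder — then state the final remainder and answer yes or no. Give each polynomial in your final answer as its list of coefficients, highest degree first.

R = [0], so D(x) is a factor of P(x). yes

Step 1: lead(2x⁴ − 22x³ + 45x² + 71x + 9) ÷ lead(D) = 2x⁴ ÷ 2x² = x². Subtract (x²)·D = 2x⁴ − 8x³ − 9x². Remainder: −14x³ + 54x² + 71x + 9.
Step 2: lead(−14x³ + 54x² + 71x + 9) ÷ lead(D) = −14x³ ÷ 2x² = −7x. Subtract (−7x)·D = −14x³ + 56x² + 63x. Remainder: −2x² + 8x + 9.
Step 3: lead(−2x² + 8x + 9) ÷ lead(D) = −2x² ÷ 2x² = −1. Subtract (−1)·D = −2x² + 8x + 9. Remainder: 0.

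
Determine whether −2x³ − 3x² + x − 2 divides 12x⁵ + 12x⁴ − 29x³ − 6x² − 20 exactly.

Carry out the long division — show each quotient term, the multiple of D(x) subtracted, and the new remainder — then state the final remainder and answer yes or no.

Step 1: lead(12x⁵ + 12x⁴ − 29x³ − 6x² − 20) ÷ lead(D) = 12x⁵ ÷ −2x³ = −6x². Subtract (−6x²)·D = 12x⁵ + 18x⁴ − 6x³ + 12x². Remainder: −6x⁴ − 23x³ − 18x² − 20.
Step 2: lead(−6x⁴ − 23x³ − 18x² − 20) ÷ lead(D) = −6x⁴ ÷ −2x³ = 3x. Subtract (3x)·D = −6x⁴ − 9x³ + 3x² − 6x. Remainder: −14x³ − 21x² + 6x − 20.
Step 3: lead(−14x³ − 21x² + 6x − 20) ÷ lead(D) = −14x³ ÷ −2x³ = 7. Subtract (7)·D = −14x³ − 21x² + 7x − 14. Remainder: −x − 6.

R(x) = −x − 6, so D(x) is not a factor of P(x). no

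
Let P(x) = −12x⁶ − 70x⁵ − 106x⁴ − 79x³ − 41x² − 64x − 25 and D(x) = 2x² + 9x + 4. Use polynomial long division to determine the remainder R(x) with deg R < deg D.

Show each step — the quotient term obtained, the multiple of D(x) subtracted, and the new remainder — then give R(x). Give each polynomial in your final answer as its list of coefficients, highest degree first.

R = [-6, -1]

Step 1: lead(−12x⁶ − 70x⁵ − 106x⁴ − 79x³ − 41x² − 64x − 25) ÷ lead(D) = −12x⁶ ÷ 2x² = −6x⁴. Subtract (−6x⁴)·D = −12x⁶ − 54x⁵ − 24x⁴. Remainder: −16x⁵ − 82x⁴ − 79x³ − 41x² − 64x − 25.
Step 2: lead(−16x⁵ − 82x⁴ − 79x³ − 41x² − 64x − 25) ÷ lead(D) = −16x⁵ ÷ 2x² = −8x³. Subtract (−8x³)·D = −16x⁵ − 72x⁴ − 32x³. Remainder: −10x⁴ − 47x³ − 41x² − 64x − 25.
Step 3: lead(−10x⁴ − 47x³ − 41x² − 64x − 25) ÷ lead(D) = −10x⁴ ÷ 2x² = −5x². Subtract (−5x²)·D = −10x⁴ − 45x³ − 20x². Remainder: −2x³ − 21x² − 64x − 25.
Step 4: lead(−2x³ − 21x² − 64x − 25) ÷ lead(D) = −2x³ ÷ 2x² = −x. Subtract (−x)·D = −2x³ − 9x² − 4x. Remainder: −12x² − 60x − 25.
Step 5: lead(−12x² − 60x − 25) ÷ lead(D) = −12x² ÷ 2x² = −6. Subtract (−6)·D = −12x² − 54x − 24. Remainder: −6x − 1.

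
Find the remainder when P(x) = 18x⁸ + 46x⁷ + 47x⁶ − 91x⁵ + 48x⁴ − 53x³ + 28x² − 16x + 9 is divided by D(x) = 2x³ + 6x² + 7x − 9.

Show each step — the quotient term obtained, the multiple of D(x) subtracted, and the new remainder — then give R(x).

Step 1: lead(18x⁸ + 46x⁷ + 47x⁶ − 91x⁵ + 48x⁴ − 53x³ + 28x² − 16x + 9) ÷ lead(D) = 18x⁸ ÷ 2x³ = 9x⁵. Subtract (9x⁵)·D = 18x⁸ + 54x⁷ + 63x⁶ − 81x⁵. Remainder: −8x⁷ − 16x⁶ − 10x⁵ + 48x⁴ − 53x³ + 28x² − 16x + 9.
Step 2: lead(−8x⁷ − 16x⁶ − 10x⁵ + 48x⁴ − 53x³ + 28x² − 16x + 9) ÷ lead(D) = −8x⁷ ÷ 2x³ = −4x⁴. Subtract (−4x⁴)·D = −8x⁷ − 24x⁶ − 28x⁵ + 36x⁴. Remainder: 8x⁶ + 18x⁵ + 12x⁴ − 53x³ + 28x² − 16x + 9.
Step 3: lead(8x⁶ + 18x⁵ + 12x⁴ − 53x³ + 28x² − 16x + 9) ÷ lead(D) = 8x⁶ ÷ 2x³ = 4x³. Subtract (4x³)·D = 8x⁶ + 24x⁵ + 28x⁴ − 36x³. Remainder: −6x⁵ − 16x⁴ − 17x³ + 28x² − 16x + 9.
Step 4: lead(−6x⁵ − 16x⁴ − 17x³ + 28x² − 16x + 9) ÷ lead(D) = −6x⁵ ÷ 2x³ = −3x². Subtract (−3x²)·D = −6x⁵ − 18x⁴ − 21x³ + 27x². Remainder: 2x⁴ + 4x³ + x² − 16x + 9.
Step 5: lead(2x⁴ + 4x³ + x² − 16x + 9) ÷ lead(D) = 2x⁴ ÷ 2x³ = x. Subtract (x)·D = 2x⁴ + 6x³ + 7x² − 9x. Remainder: −2x³ − 6x² − 7x + 9.
Step 6: lead(−2x³ − 6x² − 7x + 9) ÷ lead(D) = −2x³ ÷ 2x³ = −1. Subtract (−1)·D = −2x³ − 6x² − 7x + 9. Remainder: 0.

R(x) = 0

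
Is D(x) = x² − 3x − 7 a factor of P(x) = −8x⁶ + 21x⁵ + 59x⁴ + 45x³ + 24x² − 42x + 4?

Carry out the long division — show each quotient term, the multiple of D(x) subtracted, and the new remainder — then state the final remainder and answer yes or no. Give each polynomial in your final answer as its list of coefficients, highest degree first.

R = [4], so D(x) is not a factor of P(x). no

Step 1: lead(−8x⁶ + 21x⁵ + 59x⁴ + 45x³ + 24x² − 42x + 4) ÷ lead(D) = −8x⁶ ÷ x² = −8x⁴. Subtract (−8x⁴)·D = −8x⁶ + 24x⁵ + 56x⁴. Remainder: −3x⁵ + 3x⁴ + 45x³ + 24x² − 42x + 4.
Step 2: lead(−3x⁵ + 3x⁴ + 45x³ + 24x² − 42x + 4) ÷ lead(D) = −3x⁵ ÷ x² = −3x³. Subtract (−3x³)·D = −3x⁵ + 9x⁴ + 21x³. Remainder: −6x⁴ + 24x³ + 24x² − 42x + 4.
Step 3: lead(−6x⁴ + 24x³ + 24x² − 42x + 4) ÷ lead(D) = −6x⁴ ÷ x² = −6x². Subtract (−6x²)·D = −6x⁴ + 18x³ + 42x². Remainder: 6x³ − 18x² − 42x + 4.
Step 4: lead(6x³ − 18x² − 42x + 4) ÷ lead(D) = 6x³ ÷ x² = 6x. Subtract (6x)·D = 6x³ − 18x² − 42x. Remainder: 4.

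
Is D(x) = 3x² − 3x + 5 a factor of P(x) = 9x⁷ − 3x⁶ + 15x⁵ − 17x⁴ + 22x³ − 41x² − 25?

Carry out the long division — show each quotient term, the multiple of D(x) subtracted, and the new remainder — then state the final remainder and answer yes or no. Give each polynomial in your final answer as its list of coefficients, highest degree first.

Step 1: lead(9x⁷ − 3x⁶ + 15x⁵ − 17x⁴ + 22x³ − 41x² − 25) ÷ lead(D) = 9x⁷ ÷ 3x² = 3x⁵. Subtract (3x⁵)·D = 9x⁷ − 9x⁶ + 15x⁵. Remainder: 6x⁶ − 17x⁴ + 22x³ − 41x² − 25.
Step 2: lead(6x⁶ − 17x⁴ + 22x³ − 41x² − 25) ÷ lead(D) = 6x⁶ ÷ 3x² = 2x⁴. Subtract (2x⁴)·D = 6x⁶ − 6x⁵ + 10x⁴. Remainder: 6x⁵ − 27x⁴ + 22x³ − 41x² − 25.
Step 3: lead(6x⁵ − 27x⁴ + 22x³ − 41x² − 25) ÷ lead(D) = 6x⁵ ÷ 3x² = 2x³. Subtract (2x³)·D = 6x⁵ − 6x⁴ + 10x³. Remainder: −21x⁴ + 12x³ − 41x² − 25.
Step 4: lead(−21x⁴ + 12x³ − 41x² − 25) ÷ lead(D) = −21x⁴ ÷ 3x² = −7x². Subtract (−7x²)·D = −21x⁴ + 21x³ − 35x². Remainder: −9x³ − 6x² − 25.
Step 5: lead(−9x³ − 6x² − 25) ÷ lead(D) = −9x³ ÷ 3x² = −3x. Subtract (−3x)·D = −9x³ + 9x² − 15x. Remainder: −15x² + 15x − 25.
Step 6: lead(−15x² + 15x − 25) ÷ lead(D) = −15x² ÷ 3x² = −5. Subtract (−5)·D = −15x² + 15x − 25. Remainder: 0.

R = [0], so D(x) is a factor of P(x). yes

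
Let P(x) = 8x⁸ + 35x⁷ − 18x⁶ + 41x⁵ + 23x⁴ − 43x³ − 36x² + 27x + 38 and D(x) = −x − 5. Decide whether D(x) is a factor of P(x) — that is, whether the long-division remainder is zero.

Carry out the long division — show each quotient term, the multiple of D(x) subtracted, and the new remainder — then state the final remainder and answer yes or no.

R(x) = 3, so D(x) is not a factor of P(x). no

Step 1: lead(8x⁸ + 35x⁷ − 18x⁶ + 41x⁵ + 23x⁴ − 43x³ − 36x² + 27x + 38) ÷ lead(D) = 8x⁸ ÷ −x = −8x⁷. Subtract (−8x⁷)·D = 8x⁸ + 40x⁷. Remainder: −5x⁷ − 18x⁶ + 41x⁵ + 23x⁴ − 43x³ − 36x² + 27x + 38.
Step 2: lead(−5x⁷ − 18x⁶ + 41x⁵ + 23x⁴ − 43x³ − 36x² + 27x + 38) ÷ lead(D) = −5x⁷ ÷ −x = 5x⁶. Subtract (5x⁶)·D = −5x⁷ − 25x⁶. Remainder: 7x⁶ + 41x⁵ + 23x⁴ − 43x³ − 36x² + 27x + 38.
Step 3: lead(7x⁶ + 41x⁵ + 23x⁴ − 43x³ − 36x² + 27x + 38) ÷ lead(D) = 7x⁶ ÷ −x = −7x⁵. Subtract (−7x⁵)·D = 7x⁶ + 35x⁵. Remainder: 6x⁵ + 23x⁴ − 43x³ − 36x² + 27x + 38.
Step 4: lead(6x⁵ + 23x⁴ − 43x³ − 36x² + 27x + 38) ÷ lead(D) = 6x⁵ ÷ −x = −6x⁴. Subtract (−6x⁴)·D = 6x⁵ + 30x⁴. Remainder: −7x⁴ − 43x³ − 36x² + 27x + 38.
Step 5: lead(−7x⁴ − 43x³ − 36x² + 27x + 38) ÷ lead(D) = −7x⁴ ÷ −x = 7x³. Subtract (7x³)·D = −7x⁴ − 35x³. Remainder: −8x³ − 36x² + 27x + 38.
Step 6: lead(−8x³ − 36x² + 27x + 38) ÷ lead(D) = −8x³ ÷ −x = 8x². Subtract (8x²)·D = −8x³ − 40x². Remainder: 4x² + 27x + 38.
Step 7: lead(4x² + 27x + 38) ÷ lead(D) = 4x² ÷ −x = −4x. Subtract (−4x)·D = 4x² + 20x. Remainder: 7x + 38.
Step 8: lead(7x + 38) ÷ lead(D) = 7x ÷ −x = −7. Subtract (−7)·D = 7x + 35. Remainder: 3.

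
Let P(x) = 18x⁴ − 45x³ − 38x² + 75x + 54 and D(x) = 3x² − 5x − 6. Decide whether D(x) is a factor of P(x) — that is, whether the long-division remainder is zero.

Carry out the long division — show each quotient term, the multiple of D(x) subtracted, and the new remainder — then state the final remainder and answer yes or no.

Step 1: lead(18x⁴ − 45x³ − 38x² + 75x + 54) ÷ lead(D) = 18x⁴ ÷ 3x² = 6x². Subtract (6x²)·D = 18x⁴ − 30x³ − 36x². Remainder: −15x³ − 2x² + 75x + 54.
Step 2: lead(−15x³ − 2x² + 75x + 54) ÷ lead(D) = −15x³ ÷ 3x² = −5x. Subtract (−5x)·D = −15x³ + 25x² + 30x. Remainder: −27x² + 45x + 54.
Step 3: lead(−27x² + 45x + 54) ÷ lead(D) = −27x² ÷ 3x² = −9. Subtract (−9)·D = −27x² + 45x + 54. Remainder: 0.

R(x) = 0, so D(x) is a factor of P(x). yes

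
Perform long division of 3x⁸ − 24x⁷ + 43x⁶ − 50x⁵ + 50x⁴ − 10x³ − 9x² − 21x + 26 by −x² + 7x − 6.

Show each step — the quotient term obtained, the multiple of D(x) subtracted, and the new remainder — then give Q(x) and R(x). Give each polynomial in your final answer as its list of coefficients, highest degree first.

Step 1: lead(3x⁸ − 24x⁷ + 43x⁶ − 50x⁵ + 50x⁴ − 10x³ − 9x² − 21x + 26) ÷ lead(D) = 3x⁸ ÷ −x² = −3x⁶. Subtract (−3x⁶)·D = 3x⁸ − 21x⁷ + 18x⁶. Remainder: −3x⁷ + 25x⁶ − 50x⁵ + 50x⁴ − 10x³ − 9x² − 21x + 26.
Step 2: lead(−3x⁷ + 25x⁶ − 50x⁵ + 50x⁴ − 10x³ − 9x² − 21x + 26) ÷ lead(D) = −3x⁷ ÷ −x² = 3x⁵. Subtract (3x⁵)·D = −3x⁷ + 21x⁶ − 18x⁵. Remainder: 4x⁶ − 32x⁵ + 50x⁴ − 10x³ − 9x² − 21x + 26.
Step 3: lead(4x⁶ − 32x⁵ + 50x⁴ − 10x³ − 9x² − 21x + 26) ÷ lead(D) = 4x⁶ ÷ −x² = −4x⁴. Subtract (−4x⁴)·D = 4x⁶ − 28x⁵ + 24x⁴. Remainder: −4x⁵ + 26x⁴ − 10x³ − 9x² − 21x + 26.
Step 4: lead(−4x⁵ + 26x⁴ − 10x³ − 9x² − 21x + 26) ÷ lead(D) = −4x⁵ ÷ −x² = 4x³. Subtract (4x³)·D = −4x⁵ + 28x⁴ − 24x³. Remainder: −2x⁴ + 14x³ − 9x² − 21x + 26.
Step 5: lead(−2x⁴ + 14x³ − 9x² − 21x + 26) ÷ lead(D) = −2x⁴ ÷ −x² = 2x². Subtract (2x²)·D = −2x⁴ + 14x³ − 12x². Remainder: 3x² − 21x + 26.
Step 6: lead(3x² − 21x + 26) ÷ lead(D) = 3x² ÷ −x² = −3. Subtract (−3)·D = 3x² − 21x + 18. Remainder: 8.

Q = [-3, 3, -4, 4, 2, 0, -3]; R = [8]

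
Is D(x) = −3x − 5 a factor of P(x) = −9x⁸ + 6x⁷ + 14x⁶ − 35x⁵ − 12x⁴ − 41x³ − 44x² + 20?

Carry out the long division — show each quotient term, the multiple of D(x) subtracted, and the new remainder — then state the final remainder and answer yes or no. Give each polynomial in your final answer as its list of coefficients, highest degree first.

Step 1: lead(−9x⁸ + 6x⁷ + 14x⁶ − 35x⁵ − 12x⁴ − 41x³ − 44x² + 20) ÷ lead(D) = −9x⁸ ÷ −3x = 3x⁷. Subtract (3x⁷)·D = −9x⁸ − 15x⁷. Remainder: 21x⁷ + 14x⁶ − 35x⁵ − 12x⁴ − 41x³ − 44x² + 20.
Step 2: lead(21x⁷ + 14x⁶ − 35x⁵ − 12x⁴ − 41x³ − 44x² + 20) ÷ lead(D) = 21x⁷ ÷ −3x = −7x⁶. Subtract (−7x⁶)·D = 21x⁷ + 35x⁶. Remainder: −21x⁶ − 35x⁵ − 12x⁴ − 41x³ − 44x² + 20.
Step 3: lead(−21x⁶ − 35x⁵ − 12x⁴ − 41x³ − 44x² + 20) ÷ lead(D) = −21x⁶ ÷ −3x = 7x⁵. Subtract (7x⁵)·D = −21x⁶ − 35x⁵. Remainder: −12x⁴ − 41x³ − 44x² + 20.
Step 4: lead(−12x⁴ − 41x³ − 44x² + 20) ÷ lead(D) = −12x⁴ ÷ −3x = 4x³. Subtract (4x³)·D = −12x⁴ − 20x³. Remainder: −21x³ − 44x² + 20.
Step 5: lead(−21x³ − 44x² + 20) ÷ lead(D) = −21x³ ÷ −3x = 7x². Subtract (7x²)·D = −21x³ − 35x². Remainder: −9x² + 20.
Step 6: lead(−9x² + 20) ÷ lead(D) = −9x² ÷ −3x = 3x. Subtract (3x)·D = −9x² − 15x. Remainder: 15x + 20.
Step 7: lead(15x + 20) ÷ lead(D) = 15x ÷ −3x = −5. Subtract (−5)·D = 15x + 25. Remainder: −5.

R = [-5], so D(x) is not a factor of P(x). no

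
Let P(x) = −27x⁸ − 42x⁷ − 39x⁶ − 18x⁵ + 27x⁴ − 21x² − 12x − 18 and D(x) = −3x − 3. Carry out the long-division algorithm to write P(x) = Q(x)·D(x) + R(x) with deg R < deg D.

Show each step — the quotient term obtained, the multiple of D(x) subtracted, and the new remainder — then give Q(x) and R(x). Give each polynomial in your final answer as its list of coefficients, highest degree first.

Step 1: lead(−27x⁸ − 42x⁷ − 39x⁶ − 18x⁵ + 27x⁴ − 21x² − 12x − 18) ÷ lead(D) = −27x⁸ ÷ −3x = 9x⁷. Subtract (9x⁷)·D = −27x⁸ − 27x⁷. Remainder: −15x⁷ − 39x⁶ − 18x⁵ + 27x⁴ − 21x² − 12x − 18.
Step 2: lead(−15x⁷ − 39x⁶ − 18x⁵ + 27x⁴ − 21x² − 12x − 18) ÷ lead(D) = −15x⁷ ÷ −3x = 5x⁶. Subtract (5x⁶)·D = −15x⁷ − 15x⁶. Remainder: −24x⁶ − 18x⁵ + 27x⁴ − 21x² − 12x − 18.
Step 3: lead(−24x⁶ − 18x⁵ + 27x⁴ − 21x² − 12x − 18) ÷ lead(D) = −24x⁶ ÷ −3x = 8x⁵. Subtract (8x⁵)·D = −24x⁶ − 24x⁵. Remainder: 6x⁵ + 27x⁴ − 21x² − 12x − 18.
Step 4: lead(6x⁵ + 27x⁴ − 21x² − 12x − 18) ÷ lead(D) = 6x⁵ ÷ −3x = −2x⁴. Subtract (−2x⁴)·D = 6x⁵ + 6x⁴. Remainder: 21x⁴ − 21x² − 12x − 18.
Step 5: lead(21x⁴ − 21x² − 12x − 18) ÷ lead(D) = 21x⁴ ÷ −3x = −7x³. Subtract (−7x³)·D = 21x⁴ + 21x³. Remainder: −21x³ − 21x² − 12x − 18.
Step 6: lead(−21x³ − 21x² − 12x − 18) ÷ lead(D) = −21x³ ÷ −3x = 7x². Subtract (7x²)·D = −21x³ − 21x². Remainder: −12x − 18.
Step 7: lead(−12x − 18) ÷ lead(D) = −12x ÷ −3x = 4. Subtract (4)·D = −12x − 12. Remainder: −6.

Q = [9, 5, 8, -2, -7, 7, 0, 4]; R = [-6]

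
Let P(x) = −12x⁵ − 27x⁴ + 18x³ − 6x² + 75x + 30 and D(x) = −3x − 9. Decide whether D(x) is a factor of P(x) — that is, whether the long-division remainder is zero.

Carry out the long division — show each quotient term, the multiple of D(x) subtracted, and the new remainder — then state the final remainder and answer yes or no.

Step 1: lead(−12x⁵ − 27x⁴ + 18x³ − 6x² + 75x + 30) ÷ lead(D) = −12x⁵ ÷ −3x = 4x⁴. Subtract (4x⁴)·D = −12x⁵ − 36x⁴. Remainder: 9x⁴ + 18x³ − 6x² + 75x + 30.
Step 2: lead(9x⁴ + 18x³ − 6x² + 75x + 30) ÷ lead(D) = 9x⁴ ÷ −3x = −3x³. Subtract (−3x³)·D = 9x⁴ + 27x³. Remainder: −9x³ − 6x² + 75x + 30.
Step 3: lead(−9x³ − 6x² + 75x + 30) ÷ lead(D) = −9x³ ÷ −3x = 3x². Subtract (3x²)·D = −9x³ − 27x². Remainder: 21x² + 75x + 30.
Step 4: lead(21x² + 75x + 30) ÷ lead(D) = 21x² ÷ −3x = −7x. Subtract (−7x)·D = 21x² + 63x. Remainder: 12x + 30.
Step 5: lead(12x + 30) ÷ lead(D) = 12x ÷ −3x = −4. Subtract (−4)·D = 12x + 36. Remainder: −6.

R(x) = −6, so D(x) is not a factor of P(x). no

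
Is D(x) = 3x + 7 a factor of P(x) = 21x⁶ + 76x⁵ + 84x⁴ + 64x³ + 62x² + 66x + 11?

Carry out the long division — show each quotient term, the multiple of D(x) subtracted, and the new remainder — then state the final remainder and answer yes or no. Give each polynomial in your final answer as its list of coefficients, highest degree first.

R = [4], so D(x) is not a factor of P(x). no

Step 1: lead(21x⁶ + 76x⁵ + 84x⁴ + 64x³ + 62x² + 66x + 11) ÷ lead(D) = 21x⁶ ÷ 3x = 7x⁵. Subtract (7x⁵)·D = 21x⁶ + 49x⁵. Remainder: 27x⁵ + 84x⁴ + 64x³ + 62x² + 66x + 11.
Step 2: lead(27x⁵ + 84x⁴ + 64x³ + 62x² + 66x + 11) ÷ lead(D) = 27x⁵ ÷ 3x = 9x⁴. Subtract (9x⁴)·D = 27x⁵ + 63x⁴. Remainder: 21x⁴ + 64x³ + 62x² + 66x + 11.
Step 3: lead(21x⁴ + 64x³ + 62x² + 66x + 11) ÷ lead(D) = 21x⁴ ÷ 3x = 7x³. Subtract (7x³)·D = 21x⁴ + 49x³. Remainder: 15x³ + 62x² + 66x + 11.
Step 4: lead(15x³ + 62x² + 66x + 11) ÷ lead(D) = 15x³ ÷ 3x = 5x². Subtract (5x²)·D = 15x³ + 35x². Remainder: 27x² + 66x + 11.
Step 5: lead(27x² + 66x + 11) ÷ lead(D) = 27x² ÷ 3x = 9x. Subtract (9x)·D = 27x² + 63x. Remainder: 3x + 11.
Step 6: lead(3x + 11) ÷ lead(D) = 3x ÷ 3x = 1. Subtract (1)·D = 3x + 7. Remainder: 4.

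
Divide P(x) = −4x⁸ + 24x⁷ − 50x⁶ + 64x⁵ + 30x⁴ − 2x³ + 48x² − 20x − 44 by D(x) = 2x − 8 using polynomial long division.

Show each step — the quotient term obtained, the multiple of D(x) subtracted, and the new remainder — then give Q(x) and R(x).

Step 1: lead(−4x⁸ + 24x⁷ − 50x⁶ + 64x⁵ + 30x⁴ − 2x³ + 48x² − 20x − 44) ÷ lead(D) = −4x⁸ ÷ 2x = −2x⁷. Subtract (−2x⁷)·D = −4x⁸ + 16x⁷. Remainder: 8x⁷ − 50x⁶ + 64x⁵ + 30x⁴ − 2x³ + 48x² − 20x − 44.
Step 2: lead(8x⁷ − 50x⁶ + 64x⁵ + 30x⁴ − 2x³ + 48x² − 20x − 44) ÷ lead(D) = 8x⁷ ÷ 2x = 4x⁶. Subtract (4x⁶)·D = 8x⁷ − 32x⁶. Remainder: −18x⁶ + 64x⁵ + 30x⁴ − 2x³ + 48x² − 20x − 44.
Step 3: lead(−18x⁶ + 64x⁵ + 30x⁴ − 2x³ + 48x² − 20x − 44) ÷ lead(D) = −18x⁶ ÷ 2x = −9x⁵. Subtract (−9x⁵)·D = −18x⁶ + 72x⁵. Remainder: −8x⁵ + 30x⁴ − 2x³ + 48x² − 20x − 44.
Step 4: lead(−8x⁵ + 30x⁴ − 2x³ + 48x² − 20x − 44) ÷ lead(D) = −8x⁵ ÷ 2x = −4x⁴. Subtract (−4x⁴)·D = −8x⁵ + 32x⁴. Remainder: −2x⁴ − 2x³ + 48x² − 20x − 44.
Step 5: lead(−2x⁴ − 2x³ + 48x² − 20x − 44) ÷ lead(D) = −2x⁴ ÷ 2x = −x³. Subtract (−x³)·D = −2x⁴ + 8x³. Remainder: −10x³ + 48x² − 20x − 44.
Step 6: lead(−10x³ + 48x² − 20x − 44) ÷ lead(D) = −10x³ ÷ 2x = −5x². Subtract (−5x²)·D = −10x³ + 40x². Remainder: 8x² − 20x − 44.
Step 7: lead(8x² − 20x − 44) ÷ lead(D) = 8x² ÷ 2x = 4x. Subtract (4x)·D = 8x² − 32x. Remainder: 12x − 44.
Step 8: lead(12x − 44) ÷ lead(D) = 12x ÷ 2x = 6. Subtract (6)·D = 12x − 48. Remainder: 4.

Q(x) = −2x⁷ + 4x⁶ − 9x⁵ − 4x⁴ − x³ − 5x² + 4x + 6; R(x) = 4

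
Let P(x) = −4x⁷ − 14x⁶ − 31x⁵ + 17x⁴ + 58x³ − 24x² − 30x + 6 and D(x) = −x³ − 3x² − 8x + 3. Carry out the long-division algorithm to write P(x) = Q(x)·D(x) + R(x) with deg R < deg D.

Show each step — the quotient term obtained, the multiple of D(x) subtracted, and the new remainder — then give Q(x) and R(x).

Q(x) = 4x⁴ + 2x³ − 7x² + 4; R(x) = 9x² + 2x − 6

Step 1: lead(−4x⁷ − 14x⁶ − 31x⁵ + 17x⁴ + 58x³ − 24x² − 30x + 6) ÷ lead(D) = −4x⁷ ÷ −x³ = 4x⁴. Subtract (4x⁴)·D = −4x⁷ − 12x⁶ − 32x⁵ + 12x⁴. Remainder: −2x⁶ + x⁵ + 5x⁴ + 58x³ − 24x² − 30x + 6.
Step 2: lead(−2x⁶ + x⁵ + 5x⁴ + 58x³ − 24x² − 30x + 6) ÷ lead(D) = −2x⁶ ÷ −x³ = 2x³. Subtract (2x³)·D = −2x⁶ − 6x⁵ − 16x⁴ + 6x³. Remainder: 7x⁵ + 21x⁴ + 52x³ − 24x² − 30x + 6.
Step 3: lead(7x⁵ + 21x⁴ + 52x³ − 24x² − 30x + 6) ÷ lead(D) = 7x⁵ ÷ −x³ = −7x². Subtract (−7x²)·D = 7x⁵ + 21x⁴ + 56x³ − 21x². Remainder: −4x³ − 3x² − 30x + 6.
Step 4: lead(−4x³ − 3x² − 30x + 6) ÷ lead(D) = −4x³ ÷ −x³ = 4. Subtract (4)·D = −4x³ − 12x² − 32x + 12. Remainder: 9x² + 2x − 6.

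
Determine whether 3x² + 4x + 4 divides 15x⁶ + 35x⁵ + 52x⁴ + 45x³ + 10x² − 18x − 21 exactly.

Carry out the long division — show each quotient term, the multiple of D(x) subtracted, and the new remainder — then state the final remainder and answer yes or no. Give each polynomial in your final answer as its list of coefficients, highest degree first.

R = [-6, 3], so D(x) is not a factor of P(x). no

Step 1: lead(15x⁶ + 35x⁵ + 52x⁴ + 45x³ + 10x² − 18x − 21) ÷ lead(D) = 15x⁶ ÷ 3x² = 5x⁴. Subtract (5x⁴)·D = 15x⁶ + 20x⁵ + 20x⁴. Remainder: 15x⁵ + 32x⁴ + 45x³ + 10x² − 18x − 21.
Step 2: lead(15x⁵ + 32x⁴ + 45x³ + 10x² − 18x − 21) ÷ lead(D) = 15x⁵ ÷ 3x² = 5x³. Subtract (5x³)·D = 15x⁵ + 20x⁴ + 20x³. Remainder: 12x⁴ + 25x³ + 10x² − 18x − 21.
Step 3: lead(12x⁴ + 25x³ + 10x² − 18x − 21) ÷ lead(D) = 12x⁴ ÷ 3x² = 4x². Subtract (4x²)·D = 12x⁴ + 16x³ + 16x². Remainder: 9x³ − 6x² − 18x − 21.
Step 4: lead(9x³ − 6x² − 18x − 21) ÷ lead(D) = 9x³ ÷ 3x² = 3x. Subtract (3x)·D = 9x³ + 12x² + 12x. Remainder: −18x² − 30x − 21.
Step 5: lead(−18x² − 30x − 21) ÷ lead(D) = −18x² ÷ 3x² = −6. Subtract (−6)·D = −18x² − 24x − 24. Remainder: −6x + 3.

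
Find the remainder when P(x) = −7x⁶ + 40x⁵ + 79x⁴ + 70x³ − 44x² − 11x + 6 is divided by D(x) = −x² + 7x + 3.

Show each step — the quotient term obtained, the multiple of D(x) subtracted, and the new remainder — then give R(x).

Step 1: lead(−7x⁶ + 40x⁵ + 79x⁴ + 70x³ − 44x² − 11x + 6) ÷ lead(D) = −7x⁶ ÷ −x² = 7x⁴. Subtract (7x⁴)·D = −7x⁶ + 49x⁵ + 21x⁴. Remainder: −9x⁵ + 58x⁴ + 70x³ − 44x² − 11x + 6.
Step 2: lead(−9x⁵ + 58x⁴ + 70x³ − 44x² − 11x + 6) ÷ lead(D) = −9x⁵ ÷ −x² = 9x³. Subtract (9x³)·D = −9x⁵ + 63x⁴ + 27x³. Remainder: −5x⁴ + 43x³ − 44x² − 11x + 6.
Step 3: lead(−5x⁴ + 43x³ − 44x² − 11x + 6) ÷ lead(D) = −5x⁴ ÷ −x² = 5x². Subtract (5x²)·D = −5x⁴ + 35x³ + 15x². Remainder: 8x³ − 59x² − 11x + 6.
Step 4: lead(8x³ − 59x² − 11x + 6) ÷ lead(D) = 8x³ ÷ −x² = −8x. Subtract (−8x)·D = 8x³ − 56x² − 24x. Remainder: −3x² + 13x + 6.
Step 5: lead(−3x² + 13x + 6) ÷ lead(D) = −3x² ÷ −x² = 3. Subtract (3)·D = −3x² + 21x + 9. Remainder: −8x − 3.

R(x) = −8x − 3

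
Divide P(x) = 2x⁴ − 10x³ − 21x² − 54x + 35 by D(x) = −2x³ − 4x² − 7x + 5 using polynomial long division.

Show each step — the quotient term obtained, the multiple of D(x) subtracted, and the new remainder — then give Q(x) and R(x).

Step 1: lead(2x⁴ − 10x³ − 21x² − 54x + 35) ÷ lead(D) = 2x⁴ ÷ −2x³ = −x. Subtract (−x)·D = 2x⁴ + 4x³ + 7x² − 5x. Remainder: −14x³ − 28x² − 49x + 35.
Step 2: lead(−14x³ − 28x² − 49x + 35) ÷ lead(D) = −14x³ ÷ −2x³ = 7. Subtract (7)·D = −14x³ − 28x² − 49x + 35. Remainder: 0.

Q(x) = −x + 7; R(x) = 0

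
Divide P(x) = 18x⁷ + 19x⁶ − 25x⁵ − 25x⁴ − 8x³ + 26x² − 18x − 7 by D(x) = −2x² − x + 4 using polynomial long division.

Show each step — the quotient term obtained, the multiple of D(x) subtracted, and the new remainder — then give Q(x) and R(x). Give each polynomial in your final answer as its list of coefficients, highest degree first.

Q = [-9, -5, -3, 4, -4, -3]; R = [-5, 5]

Step 1: lead(18x⁷ + 19x⁶ − 25x⁵ − 25x⁴ − 8x³ + 26x² − 18x − 7) ÷ lead(D) = 18x⁷ ÷ −2x² = −9x⁵. Subtract (−9x⁵)·D = 18x⁷ + 9x⁶ − 36x⁵. Remainder: 10x⁶ + 11x⁵ − 25x⁴ − 8x³ + 26x² − 18x − 7.
Step 2: lead(10x⁶ + 11x⁵ − 25x⁴ − 8x³ + 26x² − 18x − 7) ÷ lead(D) = 10x⁶ ÷ −2x² = −5x⁴. Subtract (−5x⁴)·D = 10x⁶ + 5x⁵ − 20x⁴. Remainder: 6x⁵ − 5x⁴ − 8x³ + 26x² − 18x − 7.
Step 3: lead(6x⁵ − 5x⁴ − 8x³ + 26x² − 18x − 7) ÷ lead(D) = 6x⁵ ÷ −2x² = −3x³. Subtract (−3x³)·D = 6x⁵ + 3x⁴ − 12x³. Remainder: −8x⁴ + 4x³ + 26x² − 18x − 7.
Step 4: lead(−8x⁴ + 4x³ + 26x² − 18x − 7) ÷ lead(D) = −8x⁴ ÷ −2x² = 4x². Subtract (4x²)·D = −8x⁴ − 4x³ + 16x². Remainder: 8x³ + 10x² − 18x − 7.
Step 5: lead(8x³ + 10x² − 18x − 7) ÷ lead(D) = 8x³ ÷ −2x² = −4x. Subtract (−4x)·D = 8x³ + 4x² − 16x. Remainder: 6x² − 2x − 7.
Step 6: lead(6x² − 2x − 7) ÷ lead(D) = 6x² ÷ −2x² = −3. Subtract (−3)·D = 6x² + 3x − 12. Remainder: −5x + 5.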